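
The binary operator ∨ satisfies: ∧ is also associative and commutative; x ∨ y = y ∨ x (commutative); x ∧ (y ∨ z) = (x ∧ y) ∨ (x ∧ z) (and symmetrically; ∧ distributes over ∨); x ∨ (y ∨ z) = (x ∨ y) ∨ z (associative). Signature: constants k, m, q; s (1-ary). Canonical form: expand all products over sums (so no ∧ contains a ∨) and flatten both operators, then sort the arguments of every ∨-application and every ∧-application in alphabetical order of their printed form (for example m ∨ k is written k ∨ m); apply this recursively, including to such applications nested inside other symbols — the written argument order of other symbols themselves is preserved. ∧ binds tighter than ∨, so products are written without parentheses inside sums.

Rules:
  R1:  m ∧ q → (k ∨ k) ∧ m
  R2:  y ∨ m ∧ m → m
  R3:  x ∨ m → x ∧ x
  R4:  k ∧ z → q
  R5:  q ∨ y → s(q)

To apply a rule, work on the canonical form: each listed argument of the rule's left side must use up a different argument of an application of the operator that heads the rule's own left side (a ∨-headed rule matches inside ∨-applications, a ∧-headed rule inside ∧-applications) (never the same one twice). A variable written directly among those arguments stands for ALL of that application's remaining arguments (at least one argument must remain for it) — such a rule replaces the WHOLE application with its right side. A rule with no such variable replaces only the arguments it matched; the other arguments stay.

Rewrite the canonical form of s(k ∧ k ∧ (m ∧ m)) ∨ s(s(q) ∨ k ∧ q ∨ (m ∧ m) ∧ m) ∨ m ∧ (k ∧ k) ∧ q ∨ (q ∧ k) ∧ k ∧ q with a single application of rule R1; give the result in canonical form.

Canonical form:  k ∧ k ∧ m ∧ q ∨ k ∧ k ∧ q ∧ q ∨ s(k ∧ k ∧ m ∧ m) ∨ s(k ∧ q ∨ m ∧ m ∧ m ∨ s(q))
Apply R1:  consuming m, q
New term:  k ∧ k ∧ k ∧ m ∨ k ∧ k ∧ k ∧ m ∨ k ∧ k ∧ q ∧ q ∨ s(k ∧ k ∧ m ∧ m) ∨ s(k ∧ q ∨ m ∧ m ∧ m ∨ s(q))

Answer: k ∧ k ∧ k ∧ m ∨ k ∧ k ∧ k ∧ m ∨ k ∧ k ∧ q ∧ q ∨ s(k ∧ k ∧ m ∧ m) ∨ s(k ∧ q ∨ m ∧ m ∧ m ∨ s(q))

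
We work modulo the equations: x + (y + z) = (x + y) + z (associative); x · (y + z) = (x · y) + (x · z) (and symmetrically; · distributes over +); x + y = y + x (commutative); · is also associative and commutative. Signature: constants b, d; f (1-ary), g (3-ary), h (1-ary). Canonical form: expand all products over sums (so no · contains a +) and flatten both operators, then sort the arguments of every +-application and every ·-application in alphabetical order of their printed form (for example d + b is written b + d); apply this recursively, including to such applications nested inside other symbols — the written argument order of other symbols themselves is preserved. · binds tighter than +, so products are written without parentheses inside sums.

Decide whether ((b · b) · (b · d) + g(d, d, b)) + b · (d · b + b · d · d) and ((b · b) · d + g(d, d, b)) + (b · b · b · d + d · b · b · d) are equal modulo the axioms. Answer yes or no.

Left:  ((b · b) · (b · d) + g(d, d, b)) + b · (d · b + b · d · d)
  Expand products over sums:  b · b · b · d + g(d, d, b) + b · b · d + b · b · d · d
  Sort:  b · b · b · d + b · b · d + b · b · d · d + g(d, d, b)
Right:  ((b · b) · d + g(d, d, b)) + (b · b · b · d + d · b · b · d)
  Merge nested applications:  b · b · d + g(d, d, b) + b · b · b · d + b · b · d · d
  Order the arguments:  b · b · b · d + b · b · d + b · b · d · d + g(d, d, b)

Answer: yes — both canonical forms are b · b · b · d + b · b · d + b · b · d · d + g(d, d, b)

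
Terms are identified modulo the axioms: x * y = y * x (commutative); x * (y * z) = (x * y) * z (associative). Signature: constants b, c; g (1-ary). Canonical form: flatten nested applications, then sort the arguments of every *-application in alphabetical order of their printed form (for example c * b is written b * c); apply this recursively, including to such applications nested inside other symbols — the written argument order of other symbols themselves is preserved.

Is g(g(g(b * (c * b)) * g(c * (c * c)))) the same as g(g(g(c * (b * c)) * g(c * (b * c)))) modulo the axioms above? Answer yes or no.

Answer: no — g(g(g(b * b * c) * g(c * c * c))) vs g(g(g(b * c * c) * g(b * c * c)))

Derivation:
Left:  g(g(g(b * (c * b)) * g(c * (c * c))))
  Descend into:  g(b * (c * b)) * g(c * (c * c))
  Canonicalize subterm:  g(b * (c * b))  →  g(b * b * c)
  Canonicalize subterm:  g(c * (c * c))  →  g(c * c * c)
  Sort:  g(b * b * c) * g(c * c * c)
  Put back:  g(g(g(b * b * c) * g(c * c * c)))
Right:  g(g(g(c * (b * c)) * g(c * (b * c))))
  Focus inside:  g(c * (b * c)) * g(c * (b * c))
  Canonicalize subterm:  g(c * (b * c))  →  g(b * c * c)
  Canonicalize subterm:  g(c * (b * c))  →  g(b * c * c)
  Order the arguments:  g(b * c * c) * g(b * c * c)
  Rebuild:  g(g(g(b * c * c) * g(b * c * c)))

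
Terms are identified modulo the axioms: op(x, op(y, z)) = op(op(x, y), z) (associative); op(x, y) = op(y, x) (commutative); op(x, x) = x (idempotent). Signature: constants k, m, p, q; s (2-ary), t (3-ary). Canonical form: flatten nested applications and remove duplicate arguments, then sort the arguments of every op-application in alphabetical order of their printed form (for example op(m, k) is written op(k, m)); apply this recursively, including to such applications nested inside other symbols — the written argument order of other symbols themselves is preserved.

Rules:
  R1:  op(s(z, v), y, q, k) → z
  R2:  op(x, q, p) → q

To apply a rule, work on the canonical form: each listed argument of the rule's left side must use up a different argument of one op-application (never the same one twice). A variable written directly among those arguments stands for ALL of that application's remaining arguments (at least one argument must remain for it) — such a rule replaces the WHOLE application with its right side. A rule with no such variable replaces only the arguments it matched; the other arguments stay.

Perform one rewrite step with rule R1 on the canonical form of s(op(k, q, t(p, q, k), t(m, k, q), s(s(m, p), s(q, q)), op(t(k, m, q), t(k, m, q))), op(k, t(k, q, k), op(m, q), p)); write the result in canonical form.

Canonical form:  s(op(k, q, s(s(m, p), s(q, q)), t(k, m, q), t(m, k, q), t(p, q, k)), op(k, m, p, q, t(k, q, k)))
Match R1:  consume k, q, s(s(m, p), s(q, q));  v := s(q, q), y := op(t(k, m, q), t(m, k, q), t(p, q, k)), z := s(m, p)
The extension variable absorbs all remaining arguments, so the whole application is rewritten.
Result:  s(s(m, p), op(k, m, p, q, t(k, q, k)))

Answer: s(s(m, p), op(k, m, p, q, t(k, q, k)))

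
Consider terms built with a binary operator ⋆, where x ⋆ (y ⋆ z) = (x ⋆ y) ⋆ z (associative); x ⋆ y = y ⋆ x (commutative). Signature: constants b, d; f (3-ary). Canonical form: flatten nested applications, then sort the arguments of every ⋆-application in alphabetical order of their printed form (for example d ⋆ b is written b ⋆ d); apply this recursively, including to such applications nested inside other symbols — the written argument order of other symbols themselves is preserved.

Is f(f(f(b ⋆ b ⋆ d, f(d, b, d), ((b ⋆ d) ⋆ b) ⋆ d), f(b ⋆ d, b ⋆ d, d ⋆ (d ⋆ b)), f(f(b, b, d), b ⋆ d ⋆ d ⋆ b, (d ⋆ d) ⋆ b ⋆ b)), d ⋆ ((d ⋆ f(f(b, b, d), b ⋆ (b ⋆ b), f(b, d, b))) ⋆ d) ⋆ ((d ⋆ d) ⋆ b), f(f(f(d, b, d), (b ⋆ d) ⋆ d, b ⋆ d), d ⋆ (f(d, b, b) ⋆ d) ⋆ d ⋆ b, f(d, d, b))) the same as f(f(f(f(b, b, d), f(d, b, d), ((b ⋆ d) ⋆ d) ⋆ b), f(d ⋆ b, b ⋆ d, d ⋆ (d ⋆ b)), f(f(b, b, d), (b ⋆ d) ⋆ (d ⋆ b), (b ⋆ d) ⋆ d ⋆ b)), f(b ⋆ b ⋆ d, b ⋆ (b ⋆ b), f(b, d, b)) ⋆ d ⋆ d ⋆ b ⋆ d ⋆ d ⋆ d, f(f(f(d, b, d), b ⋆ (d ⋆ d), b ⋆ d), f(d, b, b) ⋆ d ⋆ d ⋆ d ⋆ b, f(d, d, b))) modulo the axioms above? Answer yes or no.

Answer: no — f(f(f(b ⋆ b ⋆ d, f(d, b, d), b ⋆ b ⋆ d ⋆ d), f(b ⋆ d, b ⋆ d, b ⋆ d ⋆ d), f(f(b, b, d), b ⋆ b ⋆ d ⋆ d, b ⋆ b ⋆ d ⋆ d)), b ⋆ d ⋆ d ⋆ d ⋆ d ⋆ d ⋆ f(f(b, b, d), b ⋆ b ⋆ b, f(b, d, b)), f(f(f(d, b, d), b ⋆ d ⋆ d, b ⋆ d), b ⋆ d ⋆ d ⋆ d ⋆ f(d, b, b), f(d, d, b))) vs f(f(f(f(b, b, d), f(d, b, d), b ⋆ b ⋆ d ⋆ d), f(b ⋆ d, b ⋆ d, b ⋆ d ⋆ d), f(f(b, b, d), b ⋆ b ⋆ d ⋆ d, b ⋆ b ⋆ d ⋆ d)), b ⋆ d ⋆ d ⋆ d ⋆ d ⋆ d ⋆ f(b ⋆ b ⋆ d, b ⋆ b ⋆ b, f(b, d, b)), f(f(f(d, b, d), b ⋆ d ⋆ d, b ⋆ d), b ⋆ d ⋆ d ⋆ d ⋆ f(d, b, b), f(d, d, b)))

Derivation:
Left:  f(f(f(b ⋆ b ⋆ d, f(d, b, d), ((b ⋆ d) ⋆ b) ⋆ d), f(b ⋆ d, b ⋆ d, d ⋆ (d ⋆ b)), f(f(b, b, d), b ⋆ d ⋆ d ⋆ b, (d ⋆ d) ⋆ b ⋆ b)), d ⋆ ((d ⋆ f(f(b, b, d), b ⋆ (b ⋆ b), f(b, d, b))) ⋆ d) ⋆ ((d ⋆ d) ⋆ b), f(f(f(d, b, d), (b ⋆ d) ⋆ d, b ⋆ d), d ⋆ (f(d, b, b) ⋆ d) ⋆ d ⋆ b, f(d, d, b)))
  Focus inside:  d ⋆ ((d ⋆ f(f(b, b, d), b ⋆ (b ⋆ b), f(b, d, b))) ⋆ d) ⋆ ((d ⋆ d) ⋆ b)
  Merge nested applications:  d ⋆ d ⋆ f(f(b, b, d), b ⋆ (b ⋆ b), f(b, d, b)) ⋆ d ⋆ d ⋆ d ⋆ b
  Simplify inside:  f(f(b, b, d), b ⋆ (b ⋆ b), f(b, d, b))  →  f(f(b, b, d), b ⋆ b ⋆ b, f(b, d, b))
  Sort arguments:  b ⋆ d ⋆ d ⋆ d ⋆ d ⋆ d ⋆ f(f(b, b, d), b ⋆ b ⋆ b, f(b, d, b))
  Reassemble:  f(f(f(b ⋆ b ⋆ d, f(d, b, d), b ⋆ b ⋆ d ⋆ d), f(b ⋆ d, b ⋆ d, b ⋆ d ⋆ d), f(f(b, b, d), b ⋆ b ⋆ d ⋆ d, b ⋆ b ⋆ d ⋆ d)), b ⋆ d ⋆ d ⋆ d ⋆ d ⋆ d ⋆ f(f(b, b, d), b ⋆ b ⋆ b, f(b, d, b)), f(f(f(d, b, d), b ⋆ d ⋆ d, b ⋆ d), b ⋆ d ⋆ d ⋆ d ⋆ f(d, b, b), f(d, d, b)))
Right:  f(f(f(f(b, b, d), f(d, b, d), ((b ⋆ d) ⋆ d) ⋆ b), f(d ⋆ b, b ⋆ d, d ⋆ (d ⋆ b)), f(f(b, b, d), (b ⋆ d) ⋆ (d ⋆ b), (b ⋆ d) ⋆ d ⋆ b)), f(b ⋆ b ⋆ d, b ⋆ (b ⋆ b), f(b, d, b)) ⋆ d ⋆ d ⋆ b ⋆ d ⋆ d ⋆ d, f(f(f(d, b, d), b ⋆ (d ⋆ d), b ⋆ d), f(d, b, b) ⋆ d ⋆ d ⋆ d ⋆ b, f(d, d, b)))
  Descend into:  f(b ⋆ b ⋆ d, b ⋆ (b ⋆ b), f(b, d, b)) ⋆ d ⋆ d ⋆ b ⋆ d ⋆ d ⋆ d
  Canonicalize subterm:  f(b ⋆ b ⋆ d, b ⋆ (b ⋆ b), f(b, d, b))  →  f(b ⋆ b ⋆ d, b ⋆ b ⋆ b, f(b, d, b))
  Sort:  b ⋆ d ⋆ d ⋆ d ⋆ d ⋆ d ⋆ f(b ⋆ b ⋆ d, b ⋆ b ⋆ b, f(b, d, b))
  Reassemble:  f(f(f(f(b, b, d), f(d, b, d), b ⋆ b ⋆ d ⋆ d), f(b ⋆ d, b ⋆ d, b ⋆ d ⋆ d), f(f(b, b, d), b ⋆ b ⋆ d ⋆ d, b ⋆ b ⋆ d ⋆ d)), b ⋆ d ⋆ d ⋆ d ⋆ d ⋆ d ⋆ f(b ⋆ b ⋆ d, b ⋆ b ⋆ b, f(b, d, b)), f(f(f(d, b, d), b ⋆ d ⋆ d, b ⋆ d), b ⋆ d ⋆ d ⋆ d ⋆ f(d, b, b), f(d, d, b)))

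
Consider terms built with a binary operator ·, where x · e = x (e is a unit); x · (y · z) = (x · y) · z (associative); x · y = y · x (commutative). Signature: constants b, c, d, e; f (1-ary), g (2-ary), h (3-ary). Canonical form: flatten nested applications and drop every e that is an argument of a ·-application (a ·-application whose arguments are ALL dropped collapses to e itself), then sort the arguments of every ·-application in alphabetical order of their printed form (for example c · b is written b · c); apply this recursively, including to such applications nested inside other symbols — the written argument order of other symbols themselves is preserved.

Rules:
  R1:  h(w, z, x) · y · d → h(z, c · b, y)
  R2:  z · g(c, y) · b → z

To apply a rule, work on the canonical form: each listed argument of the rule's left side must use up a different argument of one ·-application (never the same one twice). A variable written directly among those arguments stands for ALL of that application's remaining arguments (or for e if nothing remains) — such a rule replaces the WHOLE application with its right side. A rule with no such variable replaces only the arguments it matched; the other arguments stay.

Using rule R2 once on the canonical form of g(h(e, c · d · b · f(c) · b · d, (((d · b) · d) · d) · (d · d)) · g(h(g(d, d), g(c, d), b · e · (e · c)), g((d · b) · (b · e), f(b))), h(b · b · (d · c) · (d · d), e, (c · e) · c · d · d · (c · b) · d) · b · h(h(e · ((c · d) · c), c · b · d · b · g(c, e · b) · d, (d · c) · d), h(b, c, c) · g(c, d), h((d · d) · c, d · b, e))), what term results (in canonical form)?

Answer: g(g(h(g(d, d), g(c, d), b · c), g(b · b · d, f(b))) · h(e, b · b · c · d · d · f(c), b · d · d · d · d · d), b · h(b · b · c · d · d · d, e, b · c · c · c · d · d · d) · h(h(c · c · d, b · c · d · d, c · d · d), g(c, d) · h(b, c, c), h(c · d · d, b · d, e)))

Derivation:
Canonical form:  g(g(h(g(d, d), g(c, d), b · c), g(b · b · d, f(b))) · h(e, b · b · c · d · d · f(c), b · d · d · d · d · d), b · h(b · b · c · d · d · d, e, b · c · c · c · d · d · d) · h(h(c · c · d, b · b · c · d · d · g(c, b), c · d · d), g(c, d) · h(b, c, c), h(c · d · d, b · d, e)))
R2 matches:  uses b, g(c, b);  y := b, z := b · c · d · d
The extension variable absorbs all remaining arguments, so the whole application is rewritten.
Result:  g(g(h(g(d, d), g(c, d), b · c), g(b · b · d, f(b))) · h(e, b · b · c · d · d · f(c), b · d · d · d · d · d), b · h(b · b · c · d · d · d, e, b · c · c · c · d · d · d) · h(h(c · c · d, b · c · d · d, c · d · d), g(c, d) · h(b, c, c), h(c · d · d, b · d, e)))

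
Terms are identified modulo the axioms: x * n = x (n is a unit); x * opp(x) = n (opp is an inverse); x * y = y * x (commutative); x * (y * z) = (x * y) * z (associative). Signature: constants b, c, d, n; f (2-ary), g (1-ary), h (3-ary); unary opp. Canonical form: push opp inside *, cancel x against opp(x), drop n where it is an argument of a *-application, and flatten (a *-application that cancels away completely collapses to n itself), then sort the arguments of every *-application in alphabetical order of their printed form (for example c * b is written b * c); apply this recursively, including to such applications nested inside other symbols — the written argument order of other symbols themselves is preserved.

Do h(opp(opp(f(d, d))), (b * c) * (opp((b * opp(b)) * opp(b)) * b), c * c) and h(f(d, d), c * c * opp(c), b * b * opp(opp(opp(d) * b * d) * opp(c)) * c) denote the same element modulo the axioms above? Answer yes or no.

Answer: no — h(f(d, d), b * b * b * c, c * c) vs h(f(d, d), c, b * b * b * c * c)

Derivation:
Left:  h(opp(opp(f(d, d))), (b * c) * (opp((b * opp(b)) * opp(b)) * b), c * c)
  Work inside:  (b * c) * (opp((b * opp(b)) * opp(b)) * b)
  Push opp inside:  distribute opp over * and collapse double opp
  Collect terms:  b * b * b * c
  Put back:  h(f(d, d), b * b * b * c, c * c)
Right:  h(f(d, d), c * c * opp(c), b * b * opp(opp(opp(d) * b * d) * opp(c)) * c)
  Focus inside:  b * b * opp(opp(opp(d) * b * d) * opp(c)) * c
  Push opp inside:  distribute opp over * and collapse double opp
  Cancel:  d cancels
  Collect terms:  b * b * b * c * c
  Reassemble:  h(f(d, d), c, b * b * b * c * c)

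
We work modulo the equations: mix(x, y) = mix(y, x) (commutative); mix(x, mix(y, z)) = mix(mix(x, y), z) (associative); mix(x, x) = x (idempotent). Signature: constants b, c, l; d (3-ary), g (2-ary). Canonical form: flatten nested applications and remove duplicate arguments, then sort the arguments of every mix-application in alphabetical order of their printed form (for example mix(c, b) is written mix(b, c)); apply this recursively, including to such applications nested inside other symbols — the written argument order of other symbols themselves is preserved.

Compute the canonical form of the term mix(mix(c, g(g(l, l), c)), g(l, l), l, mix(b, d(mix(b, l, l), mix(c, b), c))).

Flatten:  mix(c, g(g(l, l), c), g(l, l), l, b, d(mix(b, l, l), mix(c, b), c))
Simplify inside:  d(mix(b, l, l), mix(c, b), c)  →  d(mix(b, l), mix(b, c), c)
Order the arguments:  mix(b, c, d(mix(b, l), mix(b, c), c), g(g(l, l), c), g(l, l), l)

Answer: mix(b, c, d(mix(b, l), mix(b, c), c), g(g(l, l), c), g(l, l), l)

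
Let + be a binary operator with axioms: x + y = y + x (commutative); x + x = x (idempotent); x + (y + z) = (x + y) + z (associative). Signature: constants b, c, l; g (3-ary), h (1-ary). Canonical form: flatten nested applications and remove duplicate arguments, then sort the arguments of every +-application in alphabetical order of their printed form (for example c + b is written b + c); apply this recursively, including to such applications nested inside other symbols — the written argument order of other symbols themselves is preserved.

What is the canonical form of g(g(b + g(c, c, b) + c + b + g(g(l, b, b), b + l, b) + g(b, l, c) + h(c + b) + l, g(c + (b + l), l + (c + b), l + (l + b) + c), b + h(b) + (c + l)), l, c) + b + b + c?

Answer: b + c + g(g(b + c + g(b, l, c) + g(c, c, b) + g(g(l, b, b), b + l, b) + h(b + c) + l, g(b + c + l, b + c + l, b + c + l), b + c + h(b) + l), l, c)

Derivation:
Simplify inside:  g(g(b + g(c, c, b) + c + b + g(g(l, b, b), b + l, b) + g(b, l, c) + h(c + b) + l, g(c + (b + l), l + (c + b), l + (l + b) + c), b + h(b) + (c + l)), l, c)  →  g(g(b + c + g(b, l, c) + g(c, c, b) + g(g(l, b, b), b + l, b) + h(b + c) + l, g(b + c + l, b + c + l, b + c + l), b + c + h(b) + l), l, c)
Deduplicate:  drop duplicate b
Sort:  b + c + g(g(b + c + g(b, l, c) + g(c, c, b) + g(g(l, b, b), b + l, b) + h(b + c) + l, g(b + c + l, b + c + l, b + c + l), b + c + h(b) + l), l, c)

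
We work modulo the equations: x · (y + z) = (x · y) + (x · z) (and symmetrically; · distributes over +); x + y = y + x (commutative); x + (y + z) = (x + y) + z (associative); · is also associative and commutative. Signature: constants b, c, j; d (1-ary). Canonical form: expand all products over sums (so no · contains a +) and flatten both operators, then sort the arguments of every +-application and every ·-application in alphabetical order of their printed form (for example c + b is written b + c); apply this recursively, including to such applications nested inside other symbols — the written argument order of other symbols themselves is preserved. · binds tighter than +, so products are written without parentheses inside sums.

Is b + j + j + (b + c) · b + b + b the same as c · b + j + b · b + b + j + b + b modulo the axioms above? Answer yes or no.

Left:  b + j + j + (b + c) · b + b + b
  Expand:  b + j + j + b · b + b · c + b + b
  Sort arguments:  b + b + b + b · b + b · c + j + j
Right:  c · b + j + b · b + b + j + b + b
  Flatten:  b · c + j + b · b + b + j + b + b
  Order the arguments:  b + b + b + b · b + b · c + j + j

Answer: yes — both canonical forms are b + b + b + b · b + b · c + j + j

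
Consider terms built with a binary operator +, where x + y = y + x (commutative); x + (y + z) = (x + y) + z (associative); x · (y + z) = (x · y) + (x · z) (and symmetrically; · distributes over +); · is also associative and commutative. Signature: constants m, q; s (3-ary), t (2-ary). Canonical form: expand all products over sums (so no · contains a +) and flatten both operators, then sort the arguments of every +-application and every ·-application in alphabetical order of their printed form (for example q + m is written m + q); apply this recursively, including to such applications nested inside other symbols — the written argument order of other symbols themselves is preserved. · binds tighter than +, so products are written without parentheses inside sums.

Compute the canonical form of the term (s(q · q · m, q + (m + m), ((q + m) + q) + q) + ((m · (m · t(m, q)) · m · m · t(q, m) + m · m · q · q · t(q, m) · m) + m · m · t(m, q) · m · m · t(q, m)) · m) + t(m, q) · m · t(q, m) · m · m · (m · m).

Answer: m · m · m · m · m · t(m, q) · t(q, m) + m · m · m · m · m · t(m, q) · t(q, m) + m · m · m · m · m · t(m, q) · t(q, m) + m · m · m · m · q · q · t(q, m) + s(m · q · q, m + m + q, m + q + q + q)

Derivation:
Expand products over sums:  s(m · q · q, m + m + q, m + q + q + q) + m · m · m · m · m · t(m, q) · t(q, m) + m · m · m · m · q · q · t(q, m) + m · m · m · m · m · t(m, q) · t(q, m) + m · m · m · m · m · t(m, q) · t(q, m)
Order the arguments:  m · m · m · m · m · t(m, q) · t(q, m) + m · m · m · m · m · t(m, q) · t(q, m) + m · m · m · m · m · t(m, q) · t(q, m) + m · m · m · m · q · q · t(q, m) + s(m · q · q, m + m + q, m + q + q + q)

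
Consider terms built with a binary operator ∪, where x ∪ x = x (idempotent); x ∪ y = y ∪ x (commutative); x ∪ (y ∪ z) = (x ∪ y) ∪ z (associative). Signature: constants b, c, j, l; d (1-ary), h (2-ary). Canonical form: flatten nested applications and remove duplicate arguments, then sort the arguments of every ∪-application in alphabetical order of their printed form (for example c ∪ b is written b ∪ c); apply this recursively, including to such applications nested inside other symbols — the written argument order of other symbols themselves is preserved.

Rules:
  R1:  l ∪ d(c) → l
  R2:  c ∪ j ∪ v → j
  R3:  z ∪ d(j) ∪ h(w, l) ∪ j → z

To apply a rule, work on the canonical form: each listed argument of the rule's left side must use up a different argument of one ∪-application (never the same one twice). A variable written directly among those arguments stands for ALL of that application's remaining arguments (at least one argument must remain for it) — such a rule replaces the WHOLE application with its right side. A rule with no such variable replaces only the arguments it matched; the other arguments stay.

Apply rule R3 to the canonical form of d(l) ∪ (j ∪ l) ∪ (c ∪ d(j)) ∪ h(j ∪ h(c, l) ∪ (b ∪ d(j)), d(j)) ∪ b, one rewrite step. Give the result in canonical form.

Canonical form:  b ∪ c ∪ d(j) ∪ d(l) ∪ h(b ∪ d(j) ∪ h(c, l) ∪ j, d(j)) ∪ j ∪ l
Apply R3:  consuming d(j), h(c, l), j;  w := c, z := b
The variable takes the whole remainder — replace the entire application.
New term:  b ∪ c ∪ d(j) ∪ d(l) ∪ h(b, d(j)) ∪ j ∪ l

Answer: b ∪ c ∪ d(j) ∪ d(l) ∪ h(b, d(j)) ∪ j ∪ l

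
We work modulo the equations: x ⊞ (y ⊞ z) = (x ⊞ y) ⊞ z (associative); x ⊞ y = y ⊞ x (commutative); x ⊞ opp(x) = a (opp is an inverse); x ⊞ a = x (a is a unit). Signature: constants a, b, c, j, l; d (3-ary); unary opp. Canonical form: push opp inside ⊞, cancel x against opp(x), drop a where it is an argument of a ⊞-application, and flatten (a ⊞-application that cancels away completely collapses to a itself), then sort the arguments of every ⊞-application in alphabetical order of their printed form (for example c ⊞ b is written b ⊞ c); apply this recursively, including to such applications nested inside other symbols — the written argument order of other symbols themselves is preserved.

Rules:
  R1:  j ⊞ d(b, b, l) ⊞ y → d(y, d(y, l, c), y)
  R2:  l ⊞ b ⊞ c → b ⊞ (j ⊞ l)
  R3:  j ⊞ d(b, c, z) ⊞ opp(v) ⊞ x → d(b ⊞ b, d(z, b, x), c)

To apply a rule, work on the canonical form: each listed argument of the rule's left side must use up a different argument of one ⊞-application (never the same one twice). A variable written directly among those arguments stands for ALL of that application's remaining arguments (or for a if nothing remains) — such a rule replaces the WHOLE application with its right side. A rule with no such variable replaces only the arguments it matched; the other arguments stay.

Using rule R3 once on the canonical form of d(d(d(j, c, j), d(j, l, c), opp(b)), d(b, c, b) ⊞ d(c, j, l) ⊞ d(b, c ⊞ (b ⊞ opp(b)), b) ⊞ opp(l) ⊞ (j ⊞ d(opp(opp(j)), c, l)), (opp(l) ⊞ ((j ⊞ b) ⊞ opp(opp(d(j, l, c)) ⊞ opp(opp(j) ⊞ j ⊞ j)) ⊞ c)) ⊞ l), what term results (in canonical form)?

Answer: d(d(d(j, c, j), d(j, l, c), opp(b)), d(b ⊞ b, d(b, b, d(b, c, b) ⊞ d(c, j, l) ⊞ d(j, c, l)), c), b ⊞ c ⊞ d(j, l, c) ⊞ j ⊞ j)

Derivation:
Canonical form:  d(d(d(j, c, j), d(j, l, c), opp(b)), d(b, c, b) ⊞ d(b, c, b) ⊞ d(c, j, l) ⊞ d(j, c, l) ⊞ j ⊞ opp(l), b ⊞ c ⊞ d(j, l, c) ⊞ j ⊞ j)
Match R3:  consume d(b, c, b), j, opp(l);  v := l, x := d(b, c, b) ⊞ d(c, j, l) ⊞ d(j, c, l), z := b
Every leftover argument binds to the variable; the entire application is replaced.
New term:  d(d(d(j, c, j), d(j, l, c), opp(b)), d(b ⊞ b, d(b, b, d(b, c, b) ⊞ d(c, j, l) ⊞ d(j, c, l)), c), b ⊞ c ⊞ d(j, l, c) ⊞ j ⊞ j)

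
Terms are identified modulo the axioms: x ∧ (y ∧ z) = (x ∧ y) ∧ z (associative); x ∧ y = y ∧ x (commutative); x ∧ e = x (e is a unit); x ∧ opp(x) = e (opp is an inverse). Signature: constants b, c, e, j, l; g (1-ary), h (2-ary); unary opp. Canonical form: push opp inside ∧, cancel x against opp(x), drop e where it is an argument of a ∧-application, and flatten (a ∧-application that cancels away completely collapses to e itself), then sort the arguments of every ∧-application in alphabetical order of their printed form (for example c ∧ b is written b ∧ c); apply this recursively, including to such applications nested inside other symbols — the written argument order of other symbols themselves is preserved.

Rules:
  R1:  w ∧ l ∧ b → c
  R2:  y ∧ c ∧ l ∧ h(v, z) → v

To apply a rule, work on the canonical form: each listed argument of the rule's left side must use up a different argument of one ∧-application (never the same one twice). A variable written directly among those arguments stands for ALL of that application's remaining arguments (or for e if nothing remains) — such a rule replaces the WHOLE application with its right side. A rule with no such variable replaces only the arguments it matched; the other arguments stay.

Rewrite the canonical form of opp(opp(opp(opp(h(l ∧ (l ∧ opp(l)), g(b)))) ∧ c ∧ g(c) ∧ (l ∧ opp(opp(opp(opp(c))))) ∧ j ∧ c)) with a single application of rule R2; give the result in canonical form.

Canonical form:  c ∧ c ∧ c ∧ g(c) ∧ h(l, g(b)) ∧ j ∧ l
Apply R2:  consuming c, h(l, g(b)), l;  v := l, y := c ∧ c ∧ g(c) ∧ j, z := g(b)
The extension variable absorbs all remaining arguments, so the whole application is rewritten.
Giving:  l

Answer: l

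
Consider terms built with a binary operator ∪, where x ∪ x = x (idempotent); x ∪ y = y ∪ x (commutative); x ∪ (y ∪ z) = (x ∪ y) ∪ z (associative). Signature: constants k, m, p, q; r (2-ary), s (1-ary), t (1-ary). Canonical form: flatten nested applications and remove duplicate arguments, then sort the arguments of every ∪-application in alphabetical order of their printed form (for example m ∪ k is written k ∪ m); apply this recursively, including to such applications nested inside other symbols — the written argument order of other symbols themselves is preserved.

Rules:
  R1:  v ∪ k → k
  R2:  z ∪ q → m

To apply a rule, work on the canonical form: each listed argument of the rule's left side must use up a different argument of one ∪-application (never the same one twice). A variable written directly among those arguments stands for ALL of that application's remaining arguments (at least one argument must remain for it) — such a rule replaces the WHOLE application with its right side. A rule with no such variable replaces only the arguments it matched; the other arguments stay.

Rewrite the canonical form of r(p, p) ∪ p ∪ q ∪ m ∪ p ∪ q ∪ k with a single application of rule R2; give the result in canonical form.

Answer: m

Derivation:
Canonical form:  k ∪ m ∪ p ∪ q ∪ r(p, p)
Match R2:  consume q;  z := k ∪ m ∪ p ∪ r(p, p)
The extension variable absorbs all remaining arguments, so the whole application is rewritten.
Giving:  m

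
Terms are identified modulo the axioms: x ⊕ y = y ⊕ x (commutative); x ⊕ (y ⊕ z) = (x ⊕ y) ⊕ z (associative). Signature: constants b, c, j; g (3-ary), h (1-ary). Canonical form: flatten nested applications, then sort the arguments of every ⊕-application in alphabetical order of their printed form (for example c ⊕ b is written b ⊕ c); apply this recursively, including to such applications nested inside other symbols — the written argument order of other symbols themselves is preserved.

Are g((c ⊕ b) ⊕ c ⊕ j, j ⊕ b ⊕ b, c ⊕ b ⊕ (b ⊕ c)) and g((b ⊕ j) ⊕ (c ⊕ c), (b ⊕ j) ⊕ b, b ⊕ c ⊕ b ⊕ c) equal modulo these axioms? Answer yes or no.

Left:  g((c ⊕ b) ⊕ c ⊕ j, j ⊕ b ⊕ b, c ⊕ b ⊕ (b ⊕ c))
  Focus inside:  c ⊕ b ⊕ (b ⊕ c)
  Merge nested applications:  c ⊕ b ⊕ b ⊕ c
  Order the arguments:  b ⊕ b ⊕ c ⊕ c
  Put back:  g(b ⊕ c ⊕ c ⊕ j, b ⊕ b ⊕ j, b ⊕ b ⊕ c ⊕ c)
Right:  g((b ⊕ j) ⊕ (c ⊕ c), (b ⊕ j) ⊕ b, b ⊕ c ⊕ b ⊕ c)
  Work inside:  (b ⊕ j) ⊕ (c ⊕ c)
  Flatten:  b ⊕ j ⊕ c ⊕ c
  Sort arguments:  b ⊕ c ⊕ c ⊕ j
  Rebuild:  g(b ⊕ c ⊕ c ⊕ j, b ⊕ b ⊕ j, b ⊕ b ⊕ c ⊕ c)

Answer: yes — both canonical forms are g(b ⊕ c ⊕ c ⊕ j, b ⊕ b ⊕ j, b ⊕ b ⊕ c ⊕ c)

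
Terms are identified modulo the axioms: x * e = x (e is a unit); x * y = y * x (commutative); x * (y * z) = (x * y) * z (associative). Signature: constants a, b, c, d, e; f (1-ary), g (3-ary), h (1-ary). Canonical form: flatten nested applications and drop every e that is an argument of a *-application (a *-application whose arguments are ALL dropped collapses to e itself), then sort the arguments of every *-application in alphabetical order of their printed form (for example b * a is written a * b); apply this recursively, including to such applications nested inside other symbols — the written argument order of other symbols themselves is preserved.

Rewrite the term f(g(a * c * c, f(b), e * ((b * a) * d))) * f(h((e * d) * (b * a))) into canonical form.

Answer: f(g(a * c * c, f(b), a * b * d)) * f(h(a * b * d))

Derivation:
Simplify inside:  f(g(a * c * c, f(b), e * ((b * a) * d)))  →  f(g(a * c * c, f(b), a * b * d))
Inside:  f(h((e * d) * (b * a)))  →  f(h(a * b * d))
Order the arguments:  f(g(a * c * c, f(b), a * b * d)) * f(h(a * b * d))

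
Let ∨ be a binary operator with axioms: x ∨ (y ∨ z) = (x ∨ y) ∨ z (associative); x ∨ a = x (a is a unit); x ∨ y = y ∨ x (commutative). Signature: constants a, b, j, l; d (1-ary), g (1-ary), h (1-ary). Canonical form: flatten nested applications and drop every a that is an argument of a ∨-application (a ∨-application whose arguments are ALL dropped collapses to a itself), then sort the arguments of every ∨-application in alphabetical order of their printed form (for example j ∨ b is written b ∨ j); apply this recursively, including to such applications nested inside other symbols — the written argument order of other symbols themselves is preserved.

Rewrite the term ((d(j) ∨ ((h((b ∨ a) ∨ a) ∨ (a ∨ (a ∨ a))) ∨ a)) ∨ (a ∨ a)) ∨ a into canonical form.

Un-nest:  d(j) ∨ h((b ∨ a) ∨ a) ∨ a ∨ a ∨ a ∨ a ∨ a ∨ a ∨ a
Simplify inside:  h((b ∨ a) ∨ a)  →  h(b)
Units out:  drop a (×7)
Sort arguments:  d(j) ∨ h(b)

Answer: d(j) ∨ h(b)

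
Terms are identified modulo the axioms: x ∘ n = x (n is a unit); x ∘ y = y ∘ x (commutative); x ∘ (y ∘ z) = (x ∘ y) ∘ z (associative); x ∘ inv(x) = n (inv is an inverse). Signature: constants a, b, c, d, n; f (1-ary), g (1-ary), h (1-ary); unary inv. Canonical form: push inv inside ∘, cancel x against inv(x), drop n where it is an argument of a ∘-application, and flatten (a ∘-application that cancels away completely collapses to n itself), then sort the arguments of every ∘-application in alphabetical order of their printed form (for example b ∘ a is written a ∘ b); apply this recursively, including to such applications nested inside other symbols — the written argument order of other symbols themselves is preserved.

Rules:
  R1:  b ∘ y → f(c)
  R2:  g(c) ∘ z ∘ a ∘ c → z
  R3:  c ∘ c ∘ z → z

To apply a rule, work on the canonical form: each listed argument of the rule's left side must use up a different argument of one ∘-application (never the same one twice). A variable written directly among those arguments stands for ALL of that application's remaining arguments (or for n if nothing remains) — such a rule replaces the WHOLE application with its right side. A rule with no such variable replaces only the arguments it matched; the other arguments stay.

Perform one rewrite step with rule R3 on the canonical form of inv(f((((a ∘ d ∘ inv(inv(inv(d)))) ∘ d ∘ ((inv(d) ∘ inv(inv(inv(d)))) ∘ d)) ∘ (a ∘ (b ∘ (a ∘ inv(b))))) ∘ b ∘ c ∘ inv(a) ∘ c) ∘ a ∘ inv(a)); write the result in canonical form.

Canonical form:  inv(f(a ∘ a ∘ b ∘ c ∘ c))
Match R3:  consume c, c;  z := a ∘ a ∘ b
The extension variable absorbs all remaining arguments, so the whole application is rewritten.
Result:  inv(f(a ∘ a ∘ b))

Answer: inv(f(a ∘ a ∘ b))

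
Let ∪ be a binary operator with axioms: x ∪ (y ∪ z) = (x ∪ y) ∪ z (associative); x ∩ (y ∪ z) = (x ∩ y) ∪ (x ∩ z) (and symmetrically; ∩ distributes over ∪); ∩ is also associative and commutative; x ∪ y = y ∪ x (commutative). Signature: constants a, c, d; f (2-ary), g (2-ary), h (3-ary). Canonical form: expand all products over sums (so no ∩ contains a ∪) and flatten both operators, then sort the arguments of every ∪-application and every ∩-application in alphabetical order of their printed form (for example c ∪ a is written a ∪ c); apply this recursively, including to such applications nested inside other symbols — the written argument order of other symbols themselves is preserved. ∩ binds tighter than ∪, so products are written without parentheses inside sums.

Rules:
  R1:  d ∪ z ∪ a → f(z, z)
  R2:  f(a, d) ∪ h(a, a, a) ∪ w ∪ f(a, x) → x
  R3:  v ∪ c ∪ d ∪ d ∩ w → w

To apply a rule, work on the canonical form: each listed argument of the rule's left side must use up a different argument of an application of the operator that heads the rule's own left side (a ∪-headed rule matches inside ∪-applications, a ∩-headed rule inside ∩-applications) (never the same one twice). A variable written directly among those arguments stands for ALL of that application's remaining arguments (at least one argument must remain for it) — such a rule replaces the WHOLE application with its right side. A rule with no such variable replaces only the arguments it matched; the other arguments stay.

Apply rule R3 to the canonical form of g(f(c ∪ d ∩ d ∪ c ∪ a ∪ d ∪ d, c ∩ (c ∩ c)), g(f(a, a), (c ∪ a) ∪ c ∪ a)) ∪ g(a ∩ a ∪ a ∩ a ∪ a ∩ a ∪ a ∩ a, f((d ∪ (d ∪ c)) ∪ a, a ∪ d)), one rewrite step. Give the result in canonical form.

Canonical form:  g(a ∩ a ∪ a ∩ a ∪ a ∩ a ∪ a ∩ a, f(a ∪ c ∪ d ∪ d, a ∪ d)) ∪ g(f(a ∪ c ∪ c ∪ d ∪ d ∪ d ∩ d, c ∩ c ∩ c), g(f(a, a), a ∪ a ∪ c ∪ c))
Apply R3:  consuming c, d, d ∩ d;  v := a ∪ c ∪ d, w := d
Every leftover argument binds to the variable; the entire application is replaced.
Result:  g(a ∩ a ∪ a ∩ a ∪ a ∩ a ∪ a ∩ a, f(a ∪ c ∪ d ∪ d, a ∪ d)) ∪ g(f(d, c ∩ c ∩ c), g(f(a, a), a ∪ a ∪ c ∪ c))

Answer: g(a ∩ a ∪ a ∩ a ∪ a ∩ a ∪ a ∩ a, f(a ∪ c ∪ d ∪ d, a ∪ d)) ∪ g(f(d, c ∩ c ∩ c), g(f(a, a), a ∪ a ∪ c ∪ c))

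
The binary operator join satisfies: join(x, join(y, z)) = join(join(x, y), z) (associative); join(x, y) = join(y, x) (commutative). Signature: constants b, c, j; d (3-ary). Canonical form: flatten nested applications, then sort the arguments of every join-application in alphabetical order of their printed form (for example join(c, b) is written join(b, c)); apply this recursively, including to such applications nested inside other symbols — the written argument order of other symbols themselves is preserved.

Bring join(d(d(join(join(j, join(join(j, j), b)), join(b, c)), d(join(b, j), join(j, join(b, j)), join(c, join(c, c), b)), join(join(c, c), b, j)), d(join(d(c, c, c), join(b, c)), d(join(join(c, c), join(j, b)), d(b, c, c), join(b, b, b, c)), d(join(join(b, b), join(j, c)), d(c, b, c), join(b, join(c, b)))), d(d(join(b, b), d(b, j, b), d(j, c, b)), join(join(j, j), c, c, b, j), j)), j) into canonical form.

Answer: join(d(d(join(b, b, c, j, j, j), d(join(b, j), join(b, j, j), join(b, c, c, c)), join(b, c, c, j)), d(join(b, c, d(c, c, c)), d(join(b, c, c, j), d(b, c, c), join(b, b, b, c)), d(join(b, b, c, j), d(c, b, c), join(b, b, c))), d(d(join(b, b), d(b, j, b), d(j, c, b)), join(b, c, c, j, j, j), j)), j)

Derivation:
Simplify inside:  d(d(join(join(j, join(join(j, j), b)), join(b, c)), d(join(b, j), join(j, join(b, j)), join(c, join(c, c), b)), join(join(c, c), b, j)), d(join(d(c, c, c), join(b, c)), d(join(join(c, c), join(j, b)), d(b, c, c), join(b, b, b, c)), d(join(join(b, b), join(j, c)), d(c, b, c), join(b, join(c, b)))), d(d(join(b, b), d(b, j, b), d(j, c, b)), join(join(j, j), c, c, b, j), j))  →  d(d(join(b, b, c, j, j, j), d(join(b, j), join(b, j, j), join(b, c, c, c)), join(b, c, c, j)), d(join(b, c, d(c, c, c)), d(join(b, c, c, j), d(b, c, c), join(b, b, b, c)), d(join(b, b, c, j), d(c, b, c), join(b, b, c))), d(d(join(b, b), d(b, j, b), d(j, c, b)), join(b, c, c, j, j, j), j))
Sort:  join(d(d(join(b, b, c, j, j, j), d(join(b, j), join(b, j, j), join(b, c, c, c)), join(b, c, c, j)), d(join(b, c, d(c, c, c)), d(join(b, c, c, j), d(b, c, c), join(b, b, b, c)), d(join(b, b, c, j), d(c, b, c), join(b, b, c))), d(d(join(b, b), d(b, j, b), d(j, c, b)), join(b, c, c, j, j, j), j)), j)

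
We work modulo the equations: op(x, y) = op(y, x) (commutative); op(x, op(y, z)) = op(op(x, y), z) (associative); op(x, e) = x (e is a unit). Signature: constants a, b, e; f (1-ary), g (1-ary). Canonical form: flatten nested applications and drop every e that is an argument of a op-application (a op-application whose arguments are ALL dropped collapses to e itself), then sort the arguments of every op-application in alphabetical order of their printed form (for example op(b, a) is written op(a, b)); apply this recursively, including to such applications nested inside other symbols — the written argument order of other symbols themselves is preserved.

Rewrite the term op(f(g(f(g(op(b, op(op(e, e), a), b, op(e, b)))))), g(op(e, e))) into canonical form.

Inside:  f(g(f(g(op(b, op(op(e, e), a), b, op(e, b))))))  →  f(g(f(g(op(a, b, b, b)))))
Canonicalize subterm:  g(op(e, e))  →  g(e)
Order the arguments:  op(f(g(f(g(op(a, b, b, b))))), g(e))

Answer: op(f(g(f(g(op(a, b, b, b))))), g(e))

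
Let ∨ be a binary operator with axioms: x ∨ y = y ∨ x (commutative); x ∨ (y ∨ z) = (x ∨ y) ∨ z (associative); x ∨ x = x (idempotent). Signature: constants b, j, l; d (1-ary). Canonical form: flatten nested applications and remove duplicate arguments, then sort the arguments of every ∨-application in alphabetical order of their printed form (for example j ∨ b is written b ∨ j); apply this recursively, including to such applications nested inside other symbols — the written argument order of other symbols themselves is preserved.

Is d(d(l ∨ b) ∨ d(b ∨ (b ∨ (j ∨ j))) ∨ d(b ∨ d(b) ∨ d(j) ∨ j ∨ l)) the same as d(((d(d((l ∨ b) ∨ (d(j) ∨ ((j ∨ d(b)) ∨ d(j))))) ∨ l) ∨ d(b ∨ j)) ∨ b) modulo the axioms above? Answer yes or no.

Left:  d(d(l ∨ b) ∨ d(b ∨ (b ∨ (j ∨ j))) ∨ d(b ∨ d(b) ∨ d(j) ∨ j ∨ l))
  Focus inside:  d(l ∨ b) ∨ d(b ∨ (b ∨ (j ∨ j))) ∨ d(b ∨ d(b) ∨ d(j) ∨ j ∨ l)
  Inside:  d(l ∨ b)  →  d(b ∨ l)
  Inside:  d(b ∨ (b ∨ (j ∨ j)))  →  d(b ∨ j)
  Order the arguments:  d(b ∨ d(b) ∨ d(j) ∨ j ∨ l) ∨ d(b ∨ j) ∨ d(b ∨ l)
  Reassemble:  d(d(b ∨ d(b) ∨ d(j) ∨ j ∨ l) ∨ d(b ∨ j) ∨ d(b ∨ l))
Right:  d(((d(d((l ∨ b) ∨ (d(j) ∨ ((j ∨ d(b)) ∨ d(j))))) ∨ l) ∨ d(b ∨ j)) ∨ b)
  Focus inside:  ((d(d((l ∨ b) ∨ (d(j) ∨ ((j ∨ d(b)) ∨ d(j))))) ∨ l) ∨ d(b ∨ j)) ∨ b
  Merge nested applications:  d(d((l ∨ b) ∨ (d(j) ∨ ((j ∨ d(b)) ∨ d(j))))) ∨ l ∨ d(b ∨ j) ∨ b
  Inside:  d(d((l ∨ b) ∨ (d(j) ∨ ((j ∨ d(b)) ∨ d(j)))))  →  d(d(b ∨ d(b) ∨ d(j) ∨ j ∨ l))
  Order the arguments:  b ∨ d(b ∨ j) ∨ d(d(b ∨ d(b) ∨ d(j) ∨ j ∨ l)) ∨ l
  Reassemble:  d(b ∨ d(b ∨ j) ∨ d(d(b ∨ d(b) ∨ d(j) ∨ j ∨ l)) ∨ l)

Answer: no — d(d(b ∨ d(b) ∨ d(j) ∨ j ∨ l) ∨ d(b ∨ j) ∨ d(b ∨ l)) vs d(b ∨ d(b ∨ j) ∨ d(d(b ∨ d(b) ∨ d(j) ∨ j ∨ l)) ∨ l)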